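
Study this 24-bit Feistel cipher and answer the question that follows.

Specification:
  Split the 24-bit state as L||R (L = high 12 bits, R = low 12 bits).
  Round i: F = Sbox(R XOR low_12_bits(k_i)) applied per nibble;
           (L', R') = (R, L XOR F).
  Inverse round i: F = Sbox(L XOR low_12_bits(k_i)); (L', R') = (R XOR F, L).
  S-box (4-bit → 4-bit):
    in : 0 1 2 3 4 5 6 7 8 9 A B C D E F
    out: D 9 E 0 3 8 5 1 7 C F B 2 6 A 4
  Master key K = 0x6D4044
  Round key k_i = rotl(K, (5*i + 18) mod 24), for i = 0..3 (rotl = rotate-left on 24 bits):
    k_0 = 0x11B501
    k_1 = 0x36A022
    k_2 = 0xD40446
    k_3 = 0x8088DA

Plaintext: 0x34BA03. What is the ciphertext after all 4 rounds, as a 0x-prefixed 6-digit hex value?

s_0 = plaintext = 0x34BA03
s_1 = Round(s_0, k_0) = 0xA03795
s_2 = Round(s_1, k_1) = 0x795BB2
s_3 = Round(s_2, k_2) = 0xBB23D6
s_4 = Round(s_3, k_3) = 0x3D6060

0x3D6060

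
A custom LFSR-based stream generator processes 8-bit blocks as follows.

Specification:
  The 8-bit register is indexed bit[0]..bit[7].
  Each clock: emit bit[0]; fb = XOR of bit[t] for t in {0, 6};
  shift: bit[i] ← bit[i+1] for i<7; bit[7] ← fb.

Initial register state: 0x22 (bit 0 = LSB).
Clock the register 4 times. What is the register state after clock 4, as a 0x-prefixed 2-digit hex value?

reg_0 = 0x22
clock 1: out=0, reg = 0x11
clock 2: out=1, reg = 0x88
clock 3: out=0, reg = 0x44
clock 4: out=0, reg = 0xA2

0xA2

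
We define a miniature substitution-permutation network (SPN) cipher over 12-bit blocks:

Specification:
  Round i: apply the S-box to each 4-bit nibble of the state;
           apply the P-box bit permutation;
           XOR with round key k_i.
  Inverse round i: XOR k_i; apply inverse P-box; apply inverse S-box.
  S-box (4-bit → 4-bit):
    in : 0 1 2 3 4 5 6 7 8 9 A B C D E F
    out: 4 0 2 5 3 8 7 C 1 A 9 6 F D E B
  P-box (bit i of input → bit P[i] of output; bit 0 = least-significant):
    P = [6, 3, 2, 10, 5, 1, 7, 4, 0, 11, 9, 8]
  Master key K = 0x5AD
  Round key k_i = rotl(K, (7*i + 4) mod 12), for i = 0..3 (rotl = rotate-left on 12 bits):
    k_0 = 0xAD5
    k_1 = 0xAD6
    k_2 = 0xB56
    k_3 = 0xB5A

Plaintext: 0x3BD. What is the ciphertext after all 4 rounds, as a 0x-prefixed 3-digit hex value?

s_0 = plaintext = 0x3BD
s_1 = Round(s_0, k_0) = 0xC12
s_2 = Round(s_1, k_1) = 0x1DF
s_3 = Round(s_2, k_2) = 0xFAE
s_4 = Round(s_3, k_3) = 0x667

0x667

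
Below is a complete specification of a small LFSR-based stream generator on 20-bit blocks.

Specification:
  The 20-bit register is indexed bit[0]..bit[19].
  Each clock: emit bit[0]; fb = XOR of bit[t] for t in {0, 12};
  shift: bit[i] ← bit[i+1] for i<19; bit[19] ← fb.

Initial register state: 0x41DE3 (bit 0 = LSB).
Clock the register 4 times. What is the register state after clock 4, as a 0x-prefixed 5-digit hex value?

0x241DE

reg_0 = 0x41DE3
clock 1: out=1, reg = 0x20EF1
clock 2: out=1, reg = 0x90778
clock 3: out=0, reg = 0x483BC
clock 4: out=0, reg = 0x241DE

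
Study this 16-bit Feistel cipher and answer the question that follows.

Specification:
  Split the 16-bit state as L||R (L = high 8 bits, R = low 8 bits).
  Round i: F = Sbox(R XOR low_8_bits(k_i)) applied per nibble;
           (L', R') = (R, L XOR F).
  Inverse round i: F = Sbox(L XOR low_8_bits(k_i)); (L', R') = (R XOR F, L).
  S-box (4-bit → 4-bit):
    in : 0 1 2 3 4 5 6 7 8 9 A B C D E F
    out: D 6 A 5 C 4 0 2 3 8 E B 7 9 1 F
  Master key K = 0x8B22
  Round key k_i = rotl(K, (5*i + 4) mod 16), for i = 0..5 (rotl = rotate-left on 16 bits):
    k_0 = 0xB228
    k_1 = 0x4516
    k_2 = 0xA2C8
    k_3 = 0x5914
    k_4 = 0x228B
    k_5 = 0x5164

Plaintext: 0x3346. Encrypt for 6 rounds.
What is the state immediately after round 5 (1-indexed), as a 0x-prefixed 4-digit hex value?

s_0 = plaintext = 0x3346
s_1 = Round(s_0, k_0) = 0x4632
s_2 = Round(s_1, k_1) = 0x32EA
s_3 = Round(s_2, k_2) = 0xEA98
s_4 = Round(s_3, k_3) = 0x98DD
s_5 = Round(s_4, k_4) = 0xDDD8
s_6 = Round(s_5, k_5) = 0xD86A

0xDDD8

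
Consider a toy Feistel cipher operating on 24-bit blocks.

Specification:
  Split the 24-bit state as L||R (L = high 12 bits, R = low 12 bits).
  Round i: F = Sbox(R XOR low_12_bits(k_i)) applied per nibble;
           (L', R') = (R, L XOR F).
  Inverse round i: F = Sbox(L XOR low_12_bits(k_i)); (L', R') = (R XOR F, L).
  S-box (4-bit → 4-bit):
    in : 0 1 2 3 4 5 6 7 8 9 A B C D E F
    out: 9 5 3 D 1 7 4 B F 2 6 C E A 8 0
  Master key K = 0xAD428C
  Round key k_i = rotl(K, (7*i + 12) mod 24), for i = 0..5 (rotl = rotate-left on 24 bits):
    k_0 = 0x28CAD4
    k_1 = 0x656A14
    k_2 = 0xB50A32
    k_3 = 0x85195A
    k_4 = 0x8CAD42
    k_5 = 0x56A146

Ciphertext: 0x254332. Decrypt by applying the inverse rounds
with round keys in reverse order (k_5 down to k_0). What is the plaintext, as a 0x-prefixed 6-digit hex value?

s_0 = ciphertext = 0x254332
s_1 = InvRound(s_0, k_5) = 0xE61254
s_2 = InvRound(s_1, k_4) = 0xF69E61
s_3 = InvRound(s_2, k_3) = 0xABCF69
s_4 = InvRound(s_3, k_2) = 0x691ABC
s_5 = InvRound(s_4, k_1) = 0x44B691
s_6 = InvRound(s_5, k_0) = 0xEB144B

0xEB144B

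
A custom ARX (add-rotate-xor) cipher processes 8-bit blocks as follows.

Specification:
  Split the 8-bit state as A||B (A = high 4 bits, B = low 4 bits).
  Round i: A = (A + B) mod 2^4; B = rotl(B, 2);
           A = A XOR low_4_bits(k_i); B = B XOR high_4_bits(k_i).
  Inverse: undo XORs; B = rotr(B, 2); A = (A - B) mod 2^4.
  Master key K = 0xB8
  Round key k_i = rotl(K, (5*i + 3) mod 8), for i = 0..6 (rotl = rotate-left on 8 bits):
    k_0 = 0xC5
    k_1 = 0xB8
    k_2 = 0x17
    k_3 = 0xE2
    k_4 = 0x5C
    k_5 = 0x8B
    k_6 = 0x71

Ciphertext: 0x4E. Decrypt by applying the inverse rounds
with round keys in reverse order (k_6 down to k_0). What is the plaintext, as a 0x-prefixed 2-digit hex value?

0xB9

s_0 = ciphertext = 0x4E
s_1 = InvRound(s_0, k_6) = 0xF6
s_2 = InvRound(s_1, k_5) = 0x9B
s_3 = InvRound(s_2, k_4) = 0xAB
s_4 = InvRound(s_3, k_3) = 0x35
s_5 = InvRound(s_4, k_2) = 0x31
s_6 = InvRound(s_5, k_1) = 0x1A
s_7 = InvRound(s_6, k_0) = 0xB9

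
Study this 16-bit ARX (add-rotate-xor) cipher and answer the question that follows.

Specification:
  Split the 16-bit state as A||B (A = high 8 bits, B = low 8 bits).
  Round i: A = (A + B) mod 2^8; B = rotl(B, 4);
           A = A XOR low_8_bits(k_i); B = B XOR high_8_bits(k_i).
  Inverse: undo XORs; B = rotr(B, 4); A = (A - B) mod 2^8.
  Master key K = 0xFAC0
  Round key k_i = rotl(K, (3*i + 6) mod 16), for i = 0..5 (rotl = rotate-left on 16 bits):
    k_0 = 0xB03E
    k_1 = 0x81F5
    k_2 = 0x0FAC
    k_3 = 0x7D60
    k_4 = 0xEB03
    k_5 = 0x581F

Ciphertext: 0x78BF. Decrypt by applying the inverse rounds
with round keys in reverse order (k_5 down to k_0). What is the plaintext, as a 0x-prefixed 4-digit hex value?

s_0 = ciphertext = 0x78BF
s_1 = InvRound(s_0, k_5) = 0xE97E
s_2 = InvRound(s_1, k_4) = 0x9159
s_3 = InvRound(s_2, k_3) = 0xAF42
s_4 = InvRound(s_3, k_2) = 0x2FD4
s_5 = InvRound(s_4, k_1) = 0x8555
s_6 = InvRound(s_5, k_0) = 0x5D5E

0x5D5E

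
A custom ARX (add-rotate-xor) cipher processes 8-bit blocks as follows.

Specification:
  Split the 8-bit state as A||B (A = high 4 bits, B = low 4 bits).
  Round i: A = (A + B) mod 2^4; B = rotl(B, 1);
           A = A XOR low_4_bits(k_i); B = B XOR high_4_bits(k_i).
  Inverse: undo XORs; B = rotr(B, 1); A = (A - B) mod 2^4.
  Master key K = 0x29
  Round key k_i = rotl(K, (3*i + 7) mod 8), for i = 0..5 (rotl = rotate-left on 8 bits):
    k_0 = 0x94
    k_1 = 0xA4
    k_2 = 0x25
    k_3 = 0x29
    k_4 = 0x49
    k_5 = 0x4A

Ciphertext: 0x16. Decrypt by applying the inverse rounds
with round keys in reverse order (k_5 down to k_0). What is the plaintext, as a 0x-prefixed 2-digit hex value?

0x8A

s_0 = ciphertext = 0x16
s_1 = InvRound(s_0, k_5) = 0xA1
s_2 = InvRound(s_1, k_4) = 0x9A
s_3 = InvRound(s_2, k_3) = 0xC4
s_4 = InvRound(s_3, k_2) = 0x63
s_5 = InvRound(s_4, k_1) = 0x6C
s_6 = InvRound(s_5, k_0) = 0x8A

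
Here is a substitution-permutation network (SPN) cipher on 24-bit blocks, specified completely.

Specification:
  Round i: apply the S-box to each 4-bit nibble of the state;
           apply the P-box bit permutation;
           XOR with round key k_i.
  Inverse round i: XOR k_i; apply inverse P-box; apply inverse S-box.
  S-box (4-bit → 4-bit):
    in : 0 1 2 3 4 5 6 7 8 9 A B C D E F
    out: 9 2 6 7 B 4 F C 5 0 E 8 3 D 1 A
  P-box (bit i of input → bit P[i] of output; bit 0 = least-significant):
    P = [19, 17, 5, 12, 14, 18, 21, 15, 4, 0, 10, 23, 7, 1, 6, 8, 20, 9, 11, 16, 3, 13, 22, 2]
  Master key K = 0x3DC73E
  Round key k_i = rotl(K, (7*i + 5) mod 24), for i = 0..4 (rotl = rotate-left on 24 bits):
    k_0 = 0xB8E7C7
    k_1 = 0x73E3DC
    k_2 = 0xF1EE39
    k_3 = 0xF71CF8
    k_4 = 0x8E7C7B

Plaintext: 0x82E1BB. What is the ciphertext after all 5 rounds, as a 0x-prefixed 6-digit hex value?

0xA0E416

s_0 = plaintext = 0x82E1BB
s_1 = Round(s_0, k_0) = 0xF87D4E
s_2 = Round(s_1, k_1) = 0xEF0E88
s_3 = Round(s_2, k_2) = 0xD8AD81
s_4 = Round(s_3, k_3) = 0x0551A6
s_5 = Round(s_4, k_4) = 0xA0E416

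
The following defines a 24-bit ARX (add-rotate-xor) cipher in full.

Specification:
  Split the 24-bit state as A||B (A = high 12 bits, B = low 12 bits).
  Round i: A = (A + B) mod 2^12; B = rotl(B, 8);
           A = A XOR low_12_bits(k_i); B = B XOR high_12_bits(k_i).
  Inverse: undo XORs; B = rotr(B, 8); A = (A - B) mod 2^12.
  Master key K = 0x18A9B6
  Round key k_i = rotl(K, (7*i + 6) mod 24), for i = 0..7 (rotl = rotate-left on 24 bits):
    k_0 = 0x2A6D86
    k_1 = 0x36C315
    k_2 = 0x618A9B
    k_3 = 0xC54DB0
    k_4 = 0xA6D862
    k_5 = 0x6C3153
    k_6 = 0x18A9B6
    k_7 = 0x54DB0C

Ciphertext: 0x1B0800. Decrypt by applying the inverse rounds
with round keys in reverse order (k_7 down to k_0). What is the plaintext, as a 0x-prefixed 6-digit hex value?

s_0 = ciphertext = 0x1B0800
s_1 = InvRound(s_0, k_7) = 0x5DF4DD
s_2 = InvRound(s_1, k_6) = 0x6F4575
s_3 = InvRound(s_2, k_5) = 0xC44B63
s_4 = InvRound(s_3, k_4) = 0x3450E1
s_5 = InvRound(s_4, k_3) = 0x399B5C
s_6 = InvRound(s_5, k_2) = 0x4B544D
s_7 = InvRound(s_6, k_1) = 0x589217
s_8 = InvRound(s_7, k_0) = 0xCFFB10

0xCFFB10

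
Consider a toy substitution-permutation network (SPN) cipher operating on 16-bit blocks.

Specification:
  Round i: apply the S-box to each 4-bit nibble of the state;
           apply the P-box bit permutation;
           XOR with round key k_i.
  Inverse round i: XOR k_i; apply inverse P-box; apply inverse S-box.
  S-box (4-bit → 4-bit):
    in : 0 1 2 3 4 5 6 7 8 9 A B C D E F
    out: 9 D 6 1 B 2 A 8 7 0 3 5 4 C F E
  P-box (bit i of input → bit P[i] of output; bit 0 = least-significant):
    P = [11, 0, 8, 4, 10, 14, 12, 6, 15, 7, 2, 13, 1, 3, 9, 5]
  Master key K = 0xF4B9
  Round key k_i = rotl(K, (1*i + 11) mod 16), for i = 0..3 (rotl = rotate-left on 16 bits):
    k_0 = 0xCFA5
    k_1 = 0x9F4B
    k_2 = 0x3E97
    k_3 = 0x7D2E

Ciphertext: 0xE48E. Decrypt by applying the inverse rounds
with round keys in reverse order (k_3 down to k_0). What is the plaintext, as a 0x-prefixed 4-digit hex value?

s_0 = ciphertext = 0xE48E
s_1 = InvRound(s_0, k_3) = 0x7ACB
s_2 = InvRound(s_1, k_2) = 0x5C47
s_3 = InvRound(s_2, k_1) = 0x2B5C
s_4 = InvRound(s_3, k_0) = 0x6446

0x6446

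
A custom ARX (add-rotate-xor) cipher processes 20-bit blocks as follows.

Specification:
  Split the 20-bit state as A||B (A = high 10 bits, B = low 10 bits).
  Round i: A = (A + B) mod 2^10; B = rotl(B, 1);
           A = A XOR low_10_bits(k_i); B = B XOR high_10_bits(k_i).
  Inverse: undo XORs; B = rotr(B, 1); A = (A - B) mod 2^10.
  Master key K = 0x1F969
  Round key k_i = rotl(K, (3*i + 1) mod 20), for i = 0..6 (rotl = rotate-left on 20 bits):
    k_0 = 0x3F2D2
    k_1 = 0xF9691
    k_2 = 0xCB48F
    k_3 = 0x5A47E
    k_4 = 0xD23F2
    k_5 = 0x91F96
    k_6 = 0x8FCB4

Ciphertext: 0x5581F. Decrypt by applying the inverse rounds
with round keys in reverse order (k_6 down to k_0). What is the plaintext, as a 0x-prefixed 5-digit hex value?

s_0 = ciphertext = 0x5581F
s_1 = InvRound(s_0, k_6) = 0x34910
s_2 = InvRound(s_1, k_5) = 0xE67AB
s_3 = InvRound(s_2, k_4) = 0x7EA71
s_4 = InvRound(s_3, k_3) = 0xFE18C
s_5 = InvRound(s_4, k_2) = 0x09F50
s_6 = InvRound(s_5, k_1) = 0x1725A
s_7 = InvRound(s_6, k_0) = 0x4ED53

0x4ED53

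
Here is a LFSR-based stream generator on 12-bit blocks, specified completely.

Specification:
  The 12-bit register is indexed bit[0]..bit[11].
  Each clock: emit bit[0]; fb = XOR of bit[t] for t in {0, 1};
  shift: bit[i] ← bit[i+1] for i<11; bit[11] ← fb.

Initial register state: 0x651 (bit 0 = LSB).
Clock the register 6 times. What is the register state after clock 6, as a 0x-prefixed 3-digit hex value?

0xE59

reg_0 = 0x651
clock 1: out=1, reg = 0xB28
clock 2: out=0, reg = 0x594
clock 3: out=0, reg = 0x2CA
clock 4: out=0, reg = 0x965
clock 5: out=1, reg = 0xCB2
clock 6: out=0, reg = 0xE59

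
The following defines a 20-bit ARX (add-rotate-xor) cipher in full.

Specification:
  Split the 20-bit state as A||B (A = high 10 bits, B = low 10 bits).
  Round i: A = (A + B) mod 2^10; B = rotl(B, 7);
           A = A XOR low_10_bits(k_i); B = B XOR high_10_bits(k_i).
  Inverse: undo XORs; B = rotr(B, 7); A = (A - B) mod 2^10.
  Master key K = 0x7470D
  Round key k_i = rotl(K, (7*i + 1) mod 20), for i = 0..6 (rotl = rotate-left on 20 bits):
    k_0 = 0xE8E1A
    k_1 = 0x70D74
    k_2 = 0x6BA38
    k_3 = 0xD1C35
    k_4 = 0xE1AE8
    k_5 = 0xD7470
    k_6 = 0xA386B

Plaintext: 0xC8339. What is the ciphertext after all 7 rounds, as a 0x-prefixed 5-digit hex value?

s_0 = plaintext = 0xC8339
s_1 = Round(s_0, k_0) = 0x10F44
s_2 = Round(s_1, k_1) = 0xBCFAB
s_3 = Round(s_2, k_2) = 0x2985B
s_4 = Round(s_3, k_3) = 0x4D2CC
s_5 = Round(s_4, k_4) = 0xBA1DF
s_6 = Round(s_5, k_5) = 0x2DCE6
s_7 = Round(s_6, k_6) = 0x7D992

0x7D992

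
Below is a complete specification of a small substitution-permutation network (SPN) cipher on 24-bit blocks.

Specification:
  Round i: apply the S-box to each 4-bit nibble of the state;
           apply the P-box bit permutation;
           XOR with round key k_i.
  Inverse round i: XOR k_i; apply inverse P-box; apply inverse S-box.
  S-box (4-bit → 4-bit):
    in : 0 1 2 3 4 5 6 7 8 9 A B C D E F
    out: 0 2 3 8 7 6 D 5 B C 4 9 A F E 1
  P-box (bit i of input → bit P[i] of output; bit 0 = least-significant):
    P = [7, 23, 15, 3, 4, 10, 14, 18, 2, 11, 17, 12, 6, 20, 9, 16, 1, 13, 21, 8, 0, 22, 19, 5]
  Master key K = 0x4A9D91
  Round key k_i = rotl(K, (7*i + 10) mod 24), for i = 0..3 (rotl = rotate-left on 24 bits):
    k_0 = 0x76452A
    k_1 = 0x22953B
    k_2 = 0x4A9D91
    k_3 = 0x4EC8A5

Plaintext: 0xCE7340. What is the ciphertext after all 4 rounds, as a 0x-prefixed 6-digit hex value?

0xE4DD8B

s_0 = plaintext = 0xCE7340
s_1 = Round(s_0, k_0) = 0x16325A
s_2 = Round(s_1, k_1) = 0x43583D
s_3 = Round(s_2, k_2) = 0x96061C
s_4 = Round(s_3, k_3) = 0xE4DD8B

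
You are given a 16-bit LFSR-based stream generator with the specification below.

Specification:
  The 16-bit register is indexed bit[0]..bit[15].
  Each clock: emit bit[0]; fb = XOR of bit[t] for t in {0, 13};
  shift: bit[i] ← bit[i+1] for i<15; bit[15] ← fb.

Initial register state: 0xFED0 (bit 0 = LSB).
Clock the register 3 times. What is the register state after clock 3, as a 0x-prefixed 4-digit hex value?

0xFFDA

reg_0 = 0xFED0
clock 1: out=0, reg = 0xFF68
clock 2: out=0, reg = 0xFFB4
clock 3: out=0, reg = 0xFFDA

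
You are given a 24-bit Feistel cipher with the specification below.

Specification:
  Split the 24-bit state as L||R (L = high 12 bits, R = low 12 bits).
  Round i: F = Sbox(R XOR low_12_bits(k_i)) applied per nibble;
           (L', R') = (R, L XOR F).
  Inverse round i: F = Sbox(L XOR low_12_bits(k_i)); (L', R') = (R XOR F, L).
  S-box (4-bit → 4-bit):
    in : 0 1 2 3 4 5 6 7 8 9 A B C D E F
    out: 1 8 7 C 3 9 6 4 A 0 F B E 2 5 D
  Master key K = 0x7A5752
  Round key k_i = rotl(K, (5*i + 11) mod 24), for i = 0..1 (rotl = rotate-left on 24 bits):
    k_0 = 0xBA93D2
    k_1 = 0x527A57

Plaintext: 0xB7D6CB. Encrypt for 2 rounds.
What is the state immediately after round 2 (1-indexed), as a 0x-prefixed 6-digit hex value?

0x2FDC34

s_0 = plaintext = 0xB7D6CB
s_1 = Round(s_0, k_0) = 0x6CB2FD
s_2 = Round(s_1, k_1) = 0x2FDC34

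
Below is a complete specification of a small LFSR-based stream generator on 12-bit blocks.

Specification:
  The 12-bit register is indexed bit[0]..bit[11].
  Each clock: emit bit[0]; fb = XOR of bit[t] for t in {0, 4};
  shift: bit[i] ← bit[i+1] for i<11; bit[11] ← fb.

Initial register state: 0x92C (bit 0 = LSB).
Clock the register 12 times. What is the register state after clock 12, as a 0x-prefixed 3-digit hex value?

reg_0 = 0x92C
clock 1: out=0, reg = 0x496
clock 2: out=0, reg = 0xA4B
clock 3: out=1, reg = 0xD25
clock 4: out=1, reg = 0xE92
clock 5: out=0, reg = 0xF49
clock 6: out=1, reg = 0xFA4
clock 7: out=0, reg = 0x7D2
clock 8: out=0, reg = 0xBE9
clock 9: out=1, reg = 0xDF4
clock 10: out=0, reg = 0xEFA
clock 11: out=0, reg = 0xF7D
clock 12: out=1, reg = 0x7BE

0x7BE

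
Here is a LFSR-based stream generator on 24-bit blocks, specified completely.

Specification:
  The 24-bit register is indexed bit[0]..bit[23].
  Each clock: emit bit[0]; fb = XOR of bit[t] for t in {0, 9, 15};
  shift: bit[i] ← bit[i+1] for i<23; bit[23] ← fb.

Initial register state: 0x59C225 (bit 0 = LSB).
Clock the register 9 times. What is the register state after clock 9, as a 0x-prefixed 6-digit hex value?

reg_0 = 0x59C225
clock 1: out=1, reg = 0xACE112
clock 2: out=0, reg = 0xD67089
clock 3: out=1, reg = 0xEB3844
clock 4: out=0, reg = 0x759C22
clock 5: out=0, reg = 0xBACE11
clock 6: out=1, reg = 0xDD6708
clock 7: out=0, reg = 0xEEB384
clock 8: out=0, reg = 0x7759C2
clock 9: out=0, reg = 0x3BACE1

0x3BACE1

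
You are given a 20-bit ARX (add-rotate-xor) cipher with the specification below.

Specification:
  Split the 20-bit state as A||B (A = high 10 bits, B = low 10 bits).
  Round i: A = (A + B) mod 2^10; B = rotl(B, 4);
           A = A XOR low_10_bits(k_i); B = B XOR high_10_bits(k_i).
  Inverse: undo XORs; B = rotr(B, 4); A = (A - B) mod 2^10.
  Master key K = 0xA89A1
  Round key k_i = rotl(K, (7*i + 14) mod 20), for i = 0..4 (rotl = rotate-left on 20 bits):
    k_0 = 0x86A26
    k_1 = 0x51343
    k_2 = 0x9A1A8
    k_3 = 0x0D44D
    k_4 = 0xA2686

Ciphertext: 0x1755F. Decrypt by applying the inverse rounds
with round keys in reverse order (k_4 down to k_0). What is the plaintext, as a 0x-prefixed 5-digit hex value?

s_0 = ciphertext = 0x1755F
s_1 = InvRound(s_0, k_4) = 0x479BD
s_2 = InvRound(s_1, k_3) = 0xCEE18
s_3 = InvRound(s_2, k_2) = 0xA3007
s_4 = InvRound(s_3, k_1) = 0x3ECD4
s_5 = InvRound(s_4, k_0) = 0xCC7AC

0xCC7AC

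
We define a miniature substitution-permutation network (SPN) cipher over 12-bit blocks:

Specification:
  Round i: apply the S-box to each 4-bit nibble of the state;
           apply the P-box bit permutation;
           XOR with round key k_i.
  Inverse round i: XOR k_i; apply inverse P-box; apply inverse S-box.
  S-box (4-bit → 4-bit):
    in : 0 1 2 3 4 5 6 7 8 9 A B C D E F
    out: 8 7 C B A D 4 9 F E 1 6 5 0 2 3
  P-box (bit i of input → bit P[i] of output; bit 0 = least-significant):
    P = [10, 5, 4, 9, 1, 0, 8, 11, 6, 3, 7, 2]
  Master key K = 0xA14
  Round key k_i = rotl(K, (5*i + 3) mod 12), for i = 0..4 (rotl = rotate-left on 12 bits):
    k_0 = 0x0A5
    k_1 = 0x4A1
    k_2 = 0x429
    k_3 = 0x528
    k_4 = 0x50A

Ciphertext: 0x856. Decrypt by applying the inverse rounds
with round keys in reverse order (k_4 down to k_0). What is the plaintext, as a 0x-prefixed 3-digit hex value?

s_0 = ciphertext = 0x856
s_1 = InvRound(s_0, k_4) = 0x32C
s_2 = InvRound(s_1, k_3) = 0x0D7
s_3 = InvRound(s_2, k_2) = 0x8A1
s_4 = InvRound(s_3, k_1) = 0xD0A
s_5 = InvRound(s_4, k_0) = 0x98F

0x98F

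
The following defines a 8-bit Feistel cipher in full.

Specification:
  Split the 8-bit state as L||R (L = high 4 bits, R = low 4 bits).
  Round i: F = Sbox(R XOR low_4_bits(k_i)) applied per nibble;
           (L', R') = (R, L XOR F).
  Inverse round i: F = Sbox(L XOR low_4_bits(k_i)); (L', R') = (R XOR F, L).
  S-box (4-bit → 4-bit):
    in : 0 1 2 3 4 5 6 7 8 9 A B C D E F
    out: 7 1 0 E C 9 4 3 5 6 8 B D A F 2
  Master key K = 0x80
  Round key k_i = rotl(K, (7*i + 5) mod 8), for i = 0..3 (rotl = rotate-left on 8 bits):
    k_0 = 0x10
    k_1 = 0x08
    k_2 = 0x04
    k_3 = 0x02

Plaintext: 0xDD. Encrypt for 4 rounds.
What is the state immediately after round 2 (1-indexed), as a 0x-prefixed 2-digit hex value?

0x7F

s_0 = plaintext = 0xDD
s_1 = Round(s_0, k_0) = 0xD7
s_2 = Round(s_1, k_1) = 0x7F
s_3 = Round(s_2, k_2) = 0xFC
s_4 = Round(s_3, k_3) = 0xC0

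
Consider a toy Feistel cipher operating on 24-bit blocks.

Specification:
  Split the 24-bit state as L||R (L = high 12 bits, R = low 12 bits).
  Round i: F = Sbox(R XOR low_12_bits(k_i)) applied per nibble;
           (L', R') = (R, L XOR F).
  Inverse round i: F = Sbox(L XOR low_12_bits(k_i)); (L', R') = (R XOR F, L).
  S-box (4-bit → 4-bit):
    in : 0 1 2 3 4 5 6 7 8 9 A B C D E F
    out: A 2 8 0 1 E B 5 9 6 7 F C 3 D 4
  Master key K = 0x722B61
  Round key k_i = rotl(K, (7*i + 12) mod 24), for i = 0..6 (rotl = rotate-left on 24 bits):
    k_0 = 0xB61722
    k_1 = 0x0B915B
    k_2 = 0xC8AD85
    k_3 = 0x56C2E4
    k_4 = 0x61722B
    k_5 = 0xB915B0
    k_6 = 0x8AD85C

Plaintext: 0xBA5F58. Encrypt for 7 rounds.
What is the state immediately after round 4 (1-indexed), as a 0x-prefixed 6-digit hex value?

0xA8D698

s_0 = plaintext = 0xBA5F58
s_1 = Round(s_0, k_0) = 0xF582F2
s_2 = Round(s_1, k_1) = 0x2F2F2E
s_3 = Round(s_2, k_2) = 0xF2EA8D
s_4 = Round(s_3, k_3) = 0xA8D698
s_5 = Round(s_4, k_4) = 0x698B7D
s_6 = Round(s_5, k_5) = 0xB7DB5B
s_7 = Round(s_6, k_6) = 0xB5BBD8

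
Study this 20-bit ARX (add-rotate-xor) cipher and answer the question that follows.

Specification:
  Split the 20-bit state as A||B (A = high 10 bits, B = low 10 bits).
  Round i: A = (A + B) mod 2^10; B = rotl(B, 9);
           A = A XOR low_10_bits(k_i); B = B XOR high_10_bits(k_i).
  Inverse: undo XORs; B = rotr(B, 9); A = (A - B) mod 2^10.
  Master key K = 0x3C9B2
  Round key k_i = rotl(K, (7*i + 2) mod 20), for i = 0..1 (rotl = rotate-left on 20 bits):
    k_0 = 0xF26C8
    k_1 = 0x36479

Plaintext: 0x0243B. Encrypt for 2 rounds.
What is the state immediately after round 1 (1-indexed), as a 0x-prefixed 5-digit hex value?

s_0 = plaintext = 0x0243B
s_1 = Round(s_0, k_0) = 0xA31D4
s_2 = Round(s_1, k_1) = 0x06433

0xA31D4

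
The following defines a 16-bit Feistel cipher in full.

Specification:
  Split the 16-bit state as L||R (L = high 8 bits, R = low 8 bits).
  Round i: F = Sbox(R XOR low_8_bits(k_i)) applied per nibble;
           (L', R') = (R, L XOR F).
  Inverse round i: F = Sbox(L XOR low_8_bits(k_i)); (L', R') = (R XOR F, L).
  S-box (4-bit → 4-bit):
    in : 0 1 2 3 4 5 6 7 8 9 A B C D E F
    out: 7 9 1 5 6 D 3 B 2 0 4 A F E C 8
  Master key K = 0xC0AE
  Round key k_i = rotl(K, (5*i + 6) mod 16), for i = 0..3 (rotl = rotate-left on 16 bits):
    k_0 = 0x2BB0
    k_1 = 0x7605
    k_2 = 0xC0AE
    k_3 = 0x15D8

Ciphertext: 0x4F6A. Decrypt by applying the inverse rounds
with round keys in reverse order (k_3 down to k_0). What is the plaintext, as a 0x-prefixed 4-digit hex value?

s_0 = ciphertext = 0x4F6A
s_1 = InvRound(s_0, k_3) = 0x614F
s_2 = InvRound(s_1, k_2) = 0xB761
s_3 = InvRound(s_2, k_1) = 0xC0B7
s_4 = InvRound(s_3, k_0) = 0x00C0

0x00C0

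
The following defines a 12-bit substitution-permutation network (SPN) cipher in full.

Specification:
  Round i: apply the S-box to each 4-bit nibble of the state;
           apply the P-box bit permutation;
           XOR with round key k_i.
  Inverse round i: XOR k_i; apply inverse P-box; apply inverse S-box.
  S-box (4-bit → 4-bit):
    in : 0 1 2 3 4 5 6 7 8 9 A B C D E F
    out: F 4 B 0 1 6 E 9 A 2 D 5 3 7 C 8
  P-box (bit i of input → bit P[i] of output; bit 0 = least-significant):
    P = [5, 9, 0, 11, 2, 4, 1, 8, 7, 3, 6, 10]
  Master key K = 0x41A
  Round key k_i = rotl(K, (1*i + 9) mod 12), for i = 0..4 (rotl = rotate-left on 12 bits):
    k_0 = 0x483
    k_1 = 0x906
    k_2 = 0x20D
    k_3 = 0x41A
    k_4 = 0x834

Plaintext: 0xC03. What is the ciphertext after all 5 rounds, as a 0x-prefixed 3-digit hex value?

s_0 = plaintext = 0xC03
s_1 = Round(s_0, k_0) = 0x51D
s_2 = Round(s_1, k_1) = 0xB6D
s_3 = Round(s_2, k_2) = 0x1FE
s_4 = Round(s_3, k_3) = 0xD5B
s_5 = Round(s_4, k_4) = 0x8CF

0x8CF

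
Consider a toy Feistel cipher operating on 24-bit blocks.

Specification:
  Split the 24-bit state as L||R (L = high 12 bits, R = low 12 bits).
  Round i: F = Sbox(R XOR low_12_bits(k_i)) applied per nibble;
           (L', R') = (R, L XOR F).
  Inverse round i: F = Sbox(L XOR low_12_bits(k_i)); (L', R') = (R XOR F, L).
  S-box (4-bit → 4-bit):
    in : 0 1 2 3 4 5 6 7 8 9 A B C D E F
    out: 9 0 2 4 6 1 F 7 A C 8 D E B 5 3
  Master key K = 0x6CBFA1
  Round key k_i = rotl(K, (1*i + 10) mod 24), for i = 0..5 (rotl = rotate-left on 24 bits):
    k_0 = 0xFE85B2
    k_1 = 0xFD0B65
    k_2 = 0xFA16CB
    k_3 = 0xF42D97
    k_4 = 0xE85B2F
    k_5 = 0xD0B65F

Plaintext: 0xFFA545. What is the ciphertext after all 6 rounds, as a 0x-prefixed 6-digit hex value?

0xDCE3E1

s_0 = plaintext = 0xFFA545
s_1 = Round(s_0, k_0) = 0x5456CD
s_2 = Round(s_1, k_1) = 0x6CDECF
s_3 = Round(s_2, k_2) = 0xECFC5B
s_4 = Round(s_3, k_3) = 0xC5BE21
s_5 = Round(s_4, k_4) = 0xE21DCE
s_6 = Round(s_5, k_5) = 0xDCE3E1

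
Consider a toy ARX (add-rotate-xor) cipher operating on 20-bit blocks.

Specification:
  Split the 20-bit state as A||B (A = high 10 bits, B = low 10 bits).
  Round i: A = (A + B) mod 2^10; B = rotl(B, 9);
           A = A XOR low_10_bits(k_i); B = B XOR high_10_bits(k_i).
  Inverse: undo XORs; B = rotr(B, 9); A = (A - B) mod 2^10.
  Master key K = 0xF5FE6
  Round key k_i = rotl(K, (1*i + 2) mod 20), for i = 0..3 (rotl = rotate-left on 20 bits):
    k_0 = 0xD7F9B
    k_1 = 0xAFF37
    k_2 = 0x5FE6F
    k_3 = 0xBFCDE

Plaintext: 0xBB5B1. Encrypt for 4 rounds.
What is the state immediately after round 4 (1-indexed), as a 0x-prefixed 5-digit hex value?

s_0 = plaintext = 0xBB5B1
s_1 = Round(s_0, k_0) = 0xC1587
s_2 = Round(s_1, k_1) = 0xEEC7C
s_3 = Round(s_2, k_2) = 0x96141
s_4 = Round(s_3, k_3) = 0xD1C5F

0xD1C5F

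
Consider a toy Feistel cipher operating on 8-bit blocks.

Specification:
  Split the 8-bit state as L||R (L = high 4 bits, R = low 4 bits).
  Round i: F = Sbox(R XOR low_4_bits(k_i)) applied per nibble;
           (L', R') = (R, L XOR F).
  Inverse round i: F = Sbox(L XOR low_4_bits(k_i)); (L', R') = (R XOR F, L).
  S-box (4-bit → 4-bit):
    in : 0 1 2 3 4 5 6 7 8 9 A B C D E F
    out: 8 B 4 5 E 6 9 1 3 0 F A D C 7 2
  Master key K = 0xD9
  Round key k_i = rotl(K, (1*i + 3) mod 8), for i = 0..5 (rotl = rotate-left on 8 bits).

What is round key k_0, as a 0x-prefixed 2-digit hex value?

0xCE

K = 0xD9
k_0 = rotl(K, (1*0+3) mod 8) = rotl(K, 3) = 0xCE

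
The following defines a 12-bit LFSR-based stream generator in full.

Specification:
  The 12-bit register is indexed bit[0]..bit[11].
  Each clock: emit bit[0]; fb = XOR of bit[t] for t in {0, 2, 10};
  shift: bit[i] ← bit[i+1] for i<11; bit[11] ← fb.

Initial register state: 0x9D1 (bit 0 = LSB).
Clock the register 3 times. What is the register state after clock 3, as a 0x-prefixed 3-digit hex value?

0x73A

reg_0 = 0x9D1
clock 1: out=1, reg = 0xCE8
clock 2: out=0, reg = 0xE74
clock 3: out=0, reg = 0x73A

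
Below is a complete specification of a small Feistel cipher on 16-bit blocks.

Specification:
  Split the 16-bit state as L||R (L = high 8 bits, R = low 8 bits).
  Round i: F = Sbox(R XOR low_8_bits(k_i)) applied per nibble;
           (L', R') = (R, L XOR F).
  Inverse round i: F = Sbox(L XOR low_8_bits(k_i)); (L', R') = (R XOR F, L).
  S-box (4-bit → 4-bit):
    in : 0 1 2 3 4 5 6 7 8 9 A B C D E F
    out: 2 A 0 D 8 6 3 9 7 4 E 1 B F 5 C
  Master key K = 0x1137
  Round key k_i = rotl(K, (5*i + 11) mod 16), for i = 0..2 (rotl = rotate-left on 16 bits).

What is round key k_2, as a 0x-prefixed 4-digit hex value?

0x26E2

K = 0x1137
k_0 = rotl(K, (5*0+11) mod 16) = rotl(K, 11) = 0xB889
k_1 = rotl(K, (5*1+11) mod 16) = rotl(K, 0) = 0x1137
k_2 = rotl(K, (5*2+11) mod 16) = rotl(K, 5) = 0x26E2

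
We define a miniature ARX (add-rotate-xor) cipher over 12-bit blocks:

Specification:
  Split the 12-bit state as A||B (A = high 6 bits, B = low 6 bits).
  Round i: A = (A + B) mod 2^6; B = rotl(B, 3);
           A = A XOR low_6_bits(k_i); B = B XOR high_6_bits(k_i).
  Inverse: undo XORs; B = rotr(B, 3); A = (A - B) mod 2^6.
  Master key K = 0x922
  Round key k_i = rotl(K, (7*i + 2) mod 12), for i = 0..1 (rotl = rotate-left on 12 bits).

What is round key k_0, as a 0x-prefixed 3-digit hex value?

0x48A

K = 0x922
k_0 = rotl(K, (7*0+2) mod 12) = rotl(K, 2) = 0x48A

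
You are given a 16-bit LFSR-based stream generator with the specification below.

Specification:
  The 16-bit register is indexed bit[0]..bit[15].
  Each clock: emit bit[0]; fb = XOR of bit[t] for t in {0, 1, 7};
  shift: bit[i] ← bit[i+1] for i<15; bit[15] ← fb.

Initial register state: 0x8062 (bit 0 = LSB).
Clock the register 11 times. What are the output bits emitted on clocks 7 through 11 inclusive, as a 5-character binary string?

reg_0 = 0x8062
clock 1: out=0, reg = 0xC031
clock 2: out=1, reg = 0xE018
clock 3: out=0, reg = 0x700C
clock 4: out=0, reg = 0x3806
clock 5: out=0, reg = 0x9C03
clock 6: out=1, reg = 0x4E01
clock 7: out=1, reg = 0xA700
clock 8: out=0, reg = 0x5380
clock 9: out=0, reg = 0xA9C0
clock 10: out=0, reg = 0xD4E0
clock 11: out=0, reg = 0xEA70

10000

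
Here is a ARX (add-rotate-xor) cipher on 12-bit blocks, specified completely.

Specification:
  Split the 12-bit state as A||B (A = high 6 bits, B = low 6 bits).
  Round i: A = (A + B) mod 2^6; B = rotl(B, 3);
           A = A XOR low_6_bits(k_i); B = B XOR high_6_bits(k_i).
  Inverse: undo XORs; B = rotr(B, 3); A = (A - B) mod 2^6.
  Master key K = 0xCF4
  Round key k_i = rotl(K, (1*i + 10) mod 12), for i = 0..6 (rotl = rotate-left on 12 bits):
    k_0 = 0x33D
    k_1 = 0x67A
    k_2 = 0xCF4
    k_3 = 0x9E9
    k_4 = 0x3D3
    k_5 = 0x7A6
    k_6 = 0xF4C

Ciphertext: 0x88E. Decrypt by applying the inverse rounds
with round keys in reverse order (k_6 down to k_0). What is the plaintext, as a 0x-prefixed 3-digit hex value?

s_0 = ciphertext = 0x88E
s_1 = InvRound(s_0, k_6) = 0x41E
s_2 = InvRound(s_1, k_5) = 0xD80
s_3 = InvRound(s_2, k_4) = 0xB39
s_4 = InvRound(s_3, k_3) = 0x4B3
s_5 = InvRound(s_4, k_2) = 0x980
s_6 = InvRound(s_5, k_1) = 0x44B
s_7 = InvRound(s_6, k_0) = 0xD38

0xD38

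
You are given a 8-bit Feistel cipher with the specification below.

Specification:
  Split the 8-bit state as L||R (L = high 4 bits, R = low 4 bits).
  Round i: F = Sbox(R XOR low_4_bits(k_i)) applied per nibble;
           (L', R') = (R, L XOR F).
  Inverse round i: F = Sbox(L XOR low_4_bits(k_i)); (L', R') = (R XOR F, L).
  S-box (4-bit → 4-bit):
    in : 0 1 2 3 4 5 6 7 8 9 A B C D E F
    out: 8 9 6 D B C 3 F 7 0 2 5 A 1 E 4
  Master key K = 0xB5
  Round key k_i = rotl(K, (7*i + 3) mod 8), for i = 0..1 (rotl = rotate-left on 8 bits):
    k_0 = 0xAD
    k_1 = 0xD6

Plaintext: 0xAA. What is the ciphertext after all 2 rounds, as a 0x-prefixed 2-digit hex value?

0x57

s_0 = plaintext = 0xAA
s_1 = Round(s_0, k_0) = 0xA5
s_2 = Round(s_1, k_1) = 0x57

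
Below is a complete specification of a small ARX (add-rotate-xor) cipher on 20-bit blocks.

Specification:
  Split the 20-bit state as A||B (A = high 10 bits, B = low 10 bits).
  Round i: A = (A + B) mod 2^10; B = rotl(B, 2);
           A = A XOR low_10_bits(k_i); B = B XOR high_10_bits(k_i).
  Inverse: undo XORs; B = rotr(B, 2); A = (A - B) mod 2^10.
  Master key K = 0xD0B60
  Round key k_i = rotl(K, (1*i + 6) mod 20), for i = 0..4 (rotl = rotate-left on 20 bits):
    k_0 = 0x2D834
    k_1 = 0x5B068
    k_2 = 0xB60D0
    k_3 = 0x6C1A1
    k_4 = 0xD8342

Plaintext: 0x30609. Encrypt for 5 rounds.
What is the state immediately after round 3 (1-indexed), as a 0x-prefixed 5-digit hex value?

s_0 = plaintext = 0x30609
s_1 = Round(s_0, k_0) = 0xBF890
s_2 = Round(s_1, k_1) = 0xF9B2C
s_3 = Round(s_2, k_2) = 0xF0A6B
s_4 = Round(s_3, k_3) = 0xE301E
s_5 = Round(s_4, k_4) = 0x3A318

0xF0A6B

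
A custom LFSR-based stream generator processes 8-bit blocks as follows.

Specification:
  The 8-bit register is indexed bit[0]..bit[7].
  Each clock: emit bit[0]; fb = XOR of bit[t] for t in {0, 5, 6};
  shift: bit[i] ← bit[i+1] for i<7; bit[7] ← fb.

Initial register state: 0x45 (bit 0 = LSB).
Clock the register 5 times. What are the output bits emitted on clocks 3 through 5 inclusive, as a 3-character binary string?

reg_0 = 0x45
clock 1: out=1, reg = 0x22
clock 2: out=0, reg = 0x91
clock 3: out=1, reg = 0xC8
clock 4: out=0, reg = 0xE4
clock 5: out=0, reg = 0x72

100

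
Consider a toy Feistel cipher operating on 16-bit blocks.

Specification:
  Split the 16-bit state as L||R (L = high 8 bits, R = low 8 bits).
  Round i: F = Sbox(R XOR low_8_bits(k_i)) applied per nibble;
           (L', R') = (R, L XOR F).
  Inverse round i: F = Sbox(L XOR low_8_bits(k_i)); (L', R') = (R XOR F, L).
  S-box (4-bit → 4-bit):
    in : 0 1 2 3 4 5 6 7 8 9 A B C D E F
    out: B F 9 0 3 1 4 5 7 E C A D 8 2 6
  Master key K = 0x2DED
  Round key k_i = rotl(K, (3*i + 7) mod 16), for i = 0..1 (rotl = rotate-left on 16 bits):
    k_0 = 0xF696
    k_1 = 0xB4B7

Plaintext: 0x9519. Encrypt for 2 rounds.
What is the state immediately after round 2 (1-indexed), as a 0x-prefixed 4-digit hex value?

s_0 = plaintext = 0x9519
s_1 = Round(s_0, k_0) = 0x19E3
s_2 = Round(s_1, k_1) = 0xE30A

0xE30A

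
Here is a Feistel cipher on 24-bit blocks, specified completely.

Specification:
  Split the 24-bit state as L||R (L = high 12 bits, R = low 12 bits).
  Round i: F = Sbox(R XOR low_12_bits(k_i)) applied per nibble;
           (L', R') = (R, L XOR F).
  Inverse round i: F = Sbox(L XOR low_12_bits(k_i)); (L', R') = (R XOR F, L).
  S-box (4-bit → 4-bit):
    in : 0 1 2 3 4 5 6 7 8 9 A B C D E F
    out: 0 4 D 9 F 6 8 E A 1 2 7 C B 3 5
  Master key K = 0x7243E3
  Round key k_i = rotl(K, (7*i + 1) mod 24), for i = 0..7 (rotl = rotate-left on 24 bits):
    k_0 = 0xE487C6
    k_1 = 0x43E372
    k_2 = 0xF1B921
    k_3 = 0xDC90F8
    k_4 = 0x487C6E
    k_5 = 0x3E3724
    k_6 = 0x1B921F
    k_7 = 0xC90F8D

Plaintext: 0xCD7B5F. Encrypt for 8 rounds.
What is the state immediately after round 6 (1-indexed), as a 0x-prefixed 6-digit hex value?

0x77ECD0

s_0 = plaintext = 0xCD7B5F
s_1 = Round(s_0, k_0) = 0xB5F0C6
s_2 = Round(s_1, k_1) = 0x0C6220
s_3 = Round(s_2, k_2) = 0x2207C2
s_4 = Round(s_3, k_3) = 0x7C2CB2
s_5 = Round(s_4, k_4) = 0xCB277E
s_6 = Round(s_5, k_5) = 0x77ECD0
s_7 = Round(s_6, k_6) = 0xCD04BB
s_8 = Round(s_7, k_7) = 0x4BBB48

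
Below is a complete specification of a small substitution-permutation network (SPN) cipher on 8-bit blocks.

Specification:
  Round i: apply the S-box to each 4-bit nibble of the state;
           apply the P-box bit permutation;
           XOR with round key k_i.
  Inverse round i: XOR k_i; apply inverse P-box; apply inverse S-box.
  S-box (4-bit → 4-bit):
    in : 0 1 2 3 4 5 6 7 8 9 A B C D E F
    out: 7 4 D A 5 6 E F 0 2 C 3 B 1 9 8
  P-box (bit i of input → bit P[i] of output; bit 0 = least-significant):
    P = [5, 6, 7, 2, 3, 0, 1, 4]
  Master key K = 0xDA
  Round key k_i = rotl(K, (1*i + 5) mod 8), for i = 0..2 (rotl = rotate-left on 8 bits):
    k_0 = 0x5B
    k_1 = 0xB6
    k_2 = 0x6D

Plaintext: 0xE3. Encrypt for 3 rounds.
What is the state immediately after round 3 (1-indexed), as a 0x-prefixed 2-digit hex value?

s_0 = plaintext = 0xE3
s_1 = Round(s_0, k_0) = 0x07
s_2 = Round(s_1, k_1) = 0x59
s_3 = Round(s_2, k_2) = 0x2E

0x2E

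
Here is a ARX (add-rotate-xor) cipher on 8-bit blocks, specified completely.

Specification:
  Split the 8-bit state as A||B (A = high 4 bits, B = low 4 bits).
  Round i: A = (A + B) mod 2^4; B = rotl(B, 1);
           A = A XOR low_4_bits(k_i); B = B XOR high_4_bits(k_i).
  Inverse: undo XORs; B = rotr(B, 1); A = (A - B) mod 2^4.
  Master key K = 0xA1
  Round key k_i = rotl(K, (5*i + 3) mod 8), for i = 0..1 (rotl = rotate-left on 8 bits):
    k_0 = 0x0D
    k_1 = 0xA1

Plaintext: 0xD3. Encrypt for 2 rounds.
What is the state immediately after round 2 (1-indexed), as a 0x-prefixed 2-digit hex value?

0x26

s_0 = plaintext = 0xD3
s_1 = Round(s_0, k_0) = 0xD6
s_2 = Round(s_1, k_1) = 0x26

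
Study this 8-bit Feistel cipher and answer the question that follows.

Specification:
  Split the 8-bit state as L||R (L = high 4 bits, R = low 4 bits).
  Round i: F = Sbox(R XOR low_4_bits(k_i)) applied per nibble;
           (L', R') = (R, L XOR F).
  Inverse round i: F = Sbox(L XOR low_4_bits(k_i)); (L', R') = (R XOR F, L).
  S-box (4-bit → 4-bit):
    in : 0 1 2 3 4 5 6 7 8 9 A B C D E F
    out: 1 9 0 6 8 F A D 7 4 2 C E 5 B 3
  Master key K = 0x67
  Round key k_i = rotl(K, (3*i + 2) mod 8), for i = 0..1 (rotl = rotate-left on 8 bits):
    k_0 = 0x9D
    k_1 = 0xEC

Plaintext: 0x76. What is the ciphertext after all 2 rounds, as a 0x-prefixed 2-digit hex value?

0xBB

s_0 = plaintext = 0x76
s_1 = Round(s_0, k_0) = 0x6B
s_2 = Round(s_1, k_1) = 0xBB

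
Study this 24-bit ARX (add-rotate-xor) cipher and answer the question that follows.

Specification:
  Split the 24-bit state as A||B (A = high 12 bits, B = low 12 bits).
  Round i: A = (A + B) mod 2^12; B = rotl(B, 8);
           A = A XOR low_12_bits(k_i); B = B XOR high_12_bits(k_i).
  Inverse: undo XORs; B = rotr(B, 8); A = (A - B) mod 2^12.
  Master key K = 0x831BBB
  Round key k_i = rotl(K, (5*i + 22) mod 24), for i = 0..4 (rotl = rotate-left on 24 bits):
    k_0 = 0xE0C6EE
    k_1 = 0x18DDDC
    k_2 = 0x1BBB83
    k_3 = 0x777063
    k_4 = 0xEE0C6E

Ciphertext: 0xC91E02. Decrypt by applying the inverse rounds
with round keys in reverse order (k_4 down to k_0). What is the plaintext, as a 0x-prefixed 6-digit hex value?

s_0 = ciphertext = 0xC91E02
s_1 = InvRound(s_0, k_4) = 0x2DFE20
s_2 = InvRound(s_1, k_3) = 0xD43579
s_3 = InvRound(s_2, k_2) = 0xA9CC24
s_4 = InvRound(s_3, k_1) = 0xCA3A9D
s_5 = InvRound(s_4, k_0) = 0x139914

0x139914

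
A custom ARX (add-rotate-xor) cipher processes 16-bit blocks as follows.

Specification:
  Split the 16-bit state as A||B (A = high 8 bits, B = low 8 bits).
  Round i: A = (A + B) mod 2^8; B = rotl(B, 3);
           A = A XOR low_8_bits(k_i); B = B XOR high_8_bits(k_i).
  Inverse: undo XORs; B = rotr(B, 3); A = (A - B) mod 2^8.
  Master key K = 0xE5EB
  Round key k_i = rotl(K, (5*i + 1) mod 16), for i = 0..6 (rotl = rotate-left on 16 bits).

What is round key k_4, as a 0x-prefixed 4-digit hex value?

K = 0xE5EB
k_0 = rotl(K, (5*0+1) mod 16) = rotl(K, 1) = 0xCBD7
k_1 = rotl(K, (5*1+1) mod 16) = rotl(K, 6) = 0x7AF9
k_2 = rotl(K, (5*2+1) mod 16) = rotl(K, 11) = 0x5F2F
k_3 = rotl(K, (5*3+1) mod 16) = rotl(K, 0) = 0xE5EB
k_4 = rotl(K, (5*4+1) mod 16) = rotl(K, 5) = 0xBD7C

0xBD7C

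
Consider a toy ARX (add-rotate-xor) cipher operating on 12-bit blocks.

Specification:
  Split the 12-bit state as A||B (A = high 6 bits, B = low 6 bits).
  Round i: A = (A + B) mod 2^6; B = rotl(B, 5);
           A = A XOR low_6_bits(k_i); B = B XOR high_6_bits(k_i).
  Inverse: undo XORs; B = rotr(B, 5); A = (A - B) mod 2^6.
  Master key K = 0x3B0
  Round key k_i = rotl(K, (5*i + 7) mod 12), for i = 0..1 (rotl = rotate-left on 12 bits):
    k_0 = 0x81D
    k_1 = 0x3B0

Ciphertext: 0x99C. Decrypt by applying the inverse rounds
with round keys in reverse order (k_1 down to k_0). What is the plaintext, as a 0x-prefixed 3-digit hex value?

0x9C8

s_0 = ciphertext = 0x99C
s_1 = InvRound(s_0, k_1) = 0xCA4
s_2 = InvRound(s_1, k_0) = 0x9C8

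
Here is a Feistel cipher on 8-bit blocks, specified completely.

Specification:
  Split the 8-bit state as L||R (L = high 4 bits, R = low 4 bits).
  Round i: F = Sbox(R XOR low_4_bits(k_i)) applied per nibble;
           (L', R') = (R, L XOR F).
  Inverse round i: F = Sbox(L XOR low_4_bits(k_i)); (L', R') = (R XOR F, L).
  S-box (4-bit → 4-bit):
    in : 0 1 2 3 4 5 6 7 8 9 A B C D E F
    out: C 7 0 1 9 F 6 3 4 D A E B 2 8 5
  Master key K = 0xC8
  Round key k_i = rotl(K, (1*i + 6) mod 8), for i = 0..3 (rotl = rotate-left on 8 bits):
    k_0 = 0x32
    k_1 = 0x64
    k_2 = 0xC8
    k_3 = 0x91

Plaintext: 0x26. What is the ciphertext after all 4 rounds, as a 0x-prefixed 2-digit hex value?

s_0 = plaintext = 0x26
s_1 = Round(s_0, k_0) = 0x6B
s_2 = Round(s_1, k_1) = 0xB3
s_3 = Round(s_2, k_2) = 0x35
s_4 = Round(s_3, k_3) = 0x5A

0x5A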